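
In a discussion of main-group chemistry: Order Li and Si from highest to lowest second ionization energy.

Li, Si

After 1 electron has been removed, what remains? Li⁺ is the bare [He] core; Si⁺ still has 3 valence electrons.
Core electrons are held far more tightly than valence electrons, so Li tops the IE_2 order.
Tabulated IE_2 (kJ/mol): Li 7298, Si 1577.
Putting it together, IE_2: Si < Li.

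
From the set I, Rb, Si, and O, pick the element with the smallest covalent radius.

O

O is in period 2, group 16; Si is in period 3, group 14; Rb is in period 5, group 1; I is in period 5, group 17.
Moving right in a period, electrons are added to the same shell under a stronger nuclear pull, so atoms get smaller; moving down, a new shell is opened and atoms get larger.
These span different periods and groups, so the two trends combine.
Si > O: both effects reinforce here, so Si is clearly the larger of the two.
I > Si: period and group pull opposite ways; the down-group shift dominates (133 vs 116 pm).
Rb > I: Rb lies to the left of I in period 5, so the across-period effect alone puts Rb larger.
Approximate values (pm): O 63, Si 116, Rb 210, I 133.
The smallest covalent radius among these belongs to O.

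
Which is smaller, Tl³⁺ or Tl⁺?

Tl³⁺

Both ions have Z = 81 protons, but Tl³⁺ has lost more electrons, so its remaining electrons feel a larger effective nuclear charge per electron and are pulled in more tightly.
Higher positive charge → smaller ion, so Tl⁺ > Tl³⁺.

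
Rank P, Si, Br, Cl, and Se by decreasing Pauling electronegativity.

Cl > Br > Se > P > Si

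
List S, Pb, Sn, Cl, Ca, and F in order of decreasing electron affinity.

F is in period 2, group 17; S is in period 3, group 16; Cl is in period 3, group 17; Ca is in period 4, group 2; Sn is in period 5, group 14; Pb is in period 6, group 14.
EA tends to increase across a period and decrease down a group, though the pattern is less regular than for IE or radius.
Neither a single period nor a single group — weigh both effects.
Pb > Ca: the two effects oppose for this pair; the across-period effect wins (35 vs 2 kJ/mol).
Sn > Pb: Sn sits above Pb in group 14, so the down-group effect alone puts Sn higher.
S > Sn: relative to Sn, both the across-period and down-group shifts push S's electron affinity up.
F > S: relative to S, both the across-period and down-group shifts push F's electron affinity up.
Cl > F: this pair runs against the simple trend — see the exception note.
Note the exception: Cl has a higher electron affinity than F, contrary to the simple trend — F's small 2p subshell makes the incoming electron feel strong e⁻–e⁻ repulsion, so Cl actually releases more energy on gaining an electron.
Approximate values (kJ/mol): F 328, S 200, Cl 349, Ca 2, Sn 107, Pb 35.
So from highest to lowest: Cl > F > S > Sn > Pb > Ca.

Cl, F, S, Sn, Pb, Ca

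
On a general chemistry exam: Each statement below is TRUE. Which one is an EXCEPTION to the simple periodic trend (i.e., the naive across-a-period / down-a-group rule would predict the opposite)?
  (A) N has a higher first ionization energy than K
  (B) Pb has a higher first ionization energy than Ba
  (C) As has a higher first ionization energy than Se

The general trend: first ionization energy increases across a period and decreases down a group.
(A) N (period 2, group 15) vs K (period 4, group 1): the stated order agrees with the simple trend.
(B) Pb (period 6, group 14) vs Ba (period 6, group 2): the stated order agrees with the simple trend.
(C) As (period 4, group 15) vs Se (period 4, group 16): the stated order contradicts the simple trend.
The exception is (C): Se (4p⁴) ionizes more easily than half-filled As (4p³).

(C)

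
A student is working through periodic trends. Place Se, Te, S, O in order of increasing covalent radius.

O, S, Se, Te

O is in period 2, group 16; S is in period 3, group 16; Se is in period 4, group 16; Te is in period 5, group 16.
Radius decreases left→right (rising Z_eff, same n) and increases top→bottom (higher n).
All are in group 16, so atomic radius increases down the group.
So from smallest to largest: O < S < Se < Te.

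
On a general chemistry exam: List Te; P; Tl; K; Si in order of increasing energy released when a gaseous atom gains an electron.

Tl, K, P, Si, Te

Atoms with high Z_eff and room in the valence shell (especially the halogens) have the most exothermic electron affinities.
These span different periods and groups, so the two trends combine.
K > Tl: the two effects oppose for this pair; the down-group effect wins (48 vs 19 kJ/mol).
P > K: relative to K, both the across-period and down-group shifts push P's electron affinity up.
Si > P: this pair runs against the simple trend — see the exception note.
Te > Si: the two effects oppose for this pair; the across-period effect wins (190 vs 134 kJ/mol).
Note the exception: Si has a higher electron affinity than P, contrary to the simple trend — adding an electron to P's half-filled 3p³ is unfavourable, so Si (3p²) has the more exothermic EA.
Tabulated electron affinity (kJ/mol): Si 134, P 72, K 48, Te 190, Tl 19.
So from lowest to highest: Tl < K < P < Si < Te.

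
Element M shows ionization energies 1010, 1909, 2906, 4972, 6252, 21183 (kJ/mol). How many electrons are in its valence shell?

5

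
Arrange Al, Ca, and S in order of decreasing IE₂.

S > Al > Ca

The second ionization energy removes an electron from the +1 ion. For each element: Al⁺ still has 2 valence electrons; Ca⁺ still has 1 valence electron; S⁺ still has 5 valence electrons.
All are still removing valence electrons, so compare the +1 ions as you would atoms: IE_2 generally rises across a period (higher Z_eff) and falls down a group (larger shell), subject to the usual subshell exceptions.
Valence configurations: Al⁺ [Ne]3s², Ca⁺ [Ar]4s¹, S⁺ [Ne]3s²3p³.
Approximate IE_2 values (kJ/mol): Al 1817, Ca 1145, S 2252.
Overall IE_2 order: Ca < Al < S.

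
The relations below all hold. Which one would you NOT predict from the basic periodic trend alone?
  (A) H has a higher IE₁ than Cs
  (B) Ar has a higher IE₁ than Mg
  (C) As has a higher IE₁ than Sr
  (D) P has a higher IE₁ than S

The general trend: IE₁ increases across a period and decreases down a group.
(A) H (period 1, group 1) vs Cs (period 6, group 1): the stated order agrees with the simple trend.
(B) Ar (period 3, group 18) vs Mg (period 3, group 2): the stated order agrees with the simple trend.
(C) As (period 4, group 15) vs Sr (period 5, group 2): the stated order agrees with the simple trend.
(D) P (period 3, group 15) vs S (period 3, group 16): the stated order contradicts the simple trend.
The exception is (D): S (3p⁴) ionizes more easily than half-filled P (3p³) because the paired 3p electron in S is pushed out by e⁻–e⁻ repulsion.

(D)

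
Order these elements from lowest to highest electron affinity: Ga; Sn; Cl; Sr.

Electron affinity generally becomes more exothermic across a period toward the halogens and less exothermic down a group.
Neither a single period nor a single group — weigh both effects.
Ga > Sr: both effects reinforce here, so Ga is clearly the higher of the two.
Sn > Ga: the two effects oppose for this pair; the across-period effect wins (107 vs 29 kJ/mol).
Cl > Sn: both effects reinforce here, so Cl is clearly the higher of the two.
Tabulated electron affinity (kJ/mol): Cl 349, Ga 29, Sr 5, Sn 107.
So from lowest to highest: Sr < Ga < Sn < Cl.

Sr < Ga < Sn < Cl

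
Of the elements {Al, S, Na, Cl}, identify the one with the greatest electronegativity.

Na is in period 3, group 1; Al is in period 3, group 13; S is in period 3, group 16; Cl is in period 3, group 17.
Atoms toward the upper right of the periodic table pull bonding electrons most strongly.
All lie in period 3, so electronegativity increases left to right.
The greatest electronegativity among these belongs to Cl.

Cl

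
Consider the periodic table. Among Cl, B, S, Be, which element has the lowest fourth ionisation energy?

S

Consider each +3 ion: Cl³⁺ still has 4 valence electrons; B³⁺ is the bare [He] core; S³⁺ still has 3 valence electrons; Be³⁺ is already 1 electron into the core.
Pulling an electron out of a noble-gas core costs far more than removing a remaining valence electron, so Be and B sit at the high end of IE_4.
Valence configurations: Cl³⁺ [Ne]3s²3p², S³⁺ [Ne]3s²3p¹.
The numbers (kJ/mol): Cl 5159, B 25026, S 4556, Be 21007.
Overall IE_4 order: S < Cl < Be < B.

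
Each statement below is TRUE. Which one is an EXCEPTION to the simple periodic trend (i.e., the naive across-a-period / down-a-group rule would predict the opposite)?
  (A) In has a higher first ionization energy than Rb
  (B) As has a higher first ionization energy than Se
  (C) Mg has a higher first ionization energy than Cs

(B)

The general trend: first ionization energy increases across a period and decreases down a group.
(A) In (period 5, group 13) vs Rb (period 5, group 1): the stated order agrees with the simple trend.
(B) As (period 4, group 15) vs Se (period 4, group 16): the stated order contradicts the simple trend.
(C) Mg (period 3, group 2) vs Cs (period 6, group 1): the stated order agrees with the simple trend.
The exception is (B): Se (4p⁴) ionizes more easily than half-filled As (4p³).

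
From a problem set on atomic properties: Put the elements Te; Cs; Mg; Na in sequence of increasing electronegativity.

Electronegativity increases across a period and decreases down a group, tracking effective nuclear charge and atomic size.
These span different periods and groups, so the two trends combine.
Na > Cs: they share group 1; the group trend gives Na the larger value.
Mg > Na: both are in period 3; the period trend gives Mg the larger value.
Te > Mg: the two effects oppose for this pair; the across-period effect wins (2.10 vs 1.31).
Approximate values (Pauling): Na 0.93, Mg 1.31, Te 2.10, Cs 0.79.
So from lowest to highest: Cs < Na < Mg < Te.

Cs, Na, Mg, Te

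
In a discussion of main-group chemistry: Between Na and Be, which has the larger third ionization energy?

Consider each +2 ion: Na²⁺ is already 1 electron into the core; Be²⁺ is the bare [He] core.
All of these are removing an electron from a noble-gas core or deeper; the smaller core (lower principal quantum number) is held far more tightly, and within a period the higher nuclear charge binds the same core more tightly.
The numbers (kJ/mol): Na 6910, Be 14849.
So the third ionization energies run Na < Be.

Be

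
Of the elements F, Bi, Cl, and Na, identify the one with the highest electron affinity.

Cl

EA tends to increase across a period and decrease down a group, though the pattern is less regular than for IE or radius.
Neither a single period nor a single group — weigh both effects.
Bi > Na: the two effects oppose for this pair; the across-period effect wins (91 vs 53 kJ/mol).
F > Bi: both effects reinforce here, so F is clearly the higher of the two.
Cl > F: this pair runs against the simple trend — see the exception note.
Note the exception: Cl has a higher electron affinity than F, contrary to the simple trend — F's small 2p subshell makes the incoming electron feel strong e⁻–e⁻ repulsion, so Cl actually releases more energy on gaining an electron.
Tabulated electron affinity (kJ/mol): F 328, Na 53, Cl 349, Bi 91.
The highest electron affinity among these belongs to Cl.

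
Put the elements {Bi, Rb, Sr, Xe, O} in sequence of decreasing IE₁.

O is in period 2, group 16; Rb is in period 5, group 1; Sr is in period 5, group 2; Xe is in period 5, group 18; Bi is in period 6, group 15.
Across a period the outer electron is held more tightly (higher IE₁); down a group it sits in a higher shell, more shielded, and comes off more easily.
Neither a single period nor a single group — weigh both effects.
Sr > Rb: Sr lies to the right of Rb in period 5, so the across-period effect alone puts Sr higher.
Bi > Sr: period and group pull opposite ways; the across-period shift dominates (703 vs 550 kJ/mol).
Xe > Bi: both effects reinforce here, so Xe is clearly the higher of the two.
O > Xe: period and group pull opposite ways; the down-group shift dominates (1314 vs 1170 kJ/mol).
Tabulated first ionization energy (kJ/mol): O 1314, Rb 403, Sr 550, Xe 1170, Bi 703.
So from highest to lowest: O > Xe > Bi > Sr > Rb.

O, Xe, Bi, Sr, Rb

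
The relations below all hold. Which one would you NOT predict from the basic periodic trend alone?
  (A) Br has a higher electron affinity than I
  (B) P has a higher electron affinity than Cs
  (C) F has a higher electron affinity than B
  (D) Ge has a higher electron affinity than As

(D)

The general trend: electron affinity increases across a period and decreases down a group.
(A) Br (period 4, group 17) vs I (period 5, group 17): the stated order agrees with the simple trend.
(B) P (period 3, group 15) vs Cs (period 6, group 1): the stated order agrees with the simple trend.
(C) F (period 2, group 17) vs B (period 2, group 13): the stated order agrees with the simple trend.
(D) Ge (period 4, group 14) vs As (period 4, group 15): the stated order contradicts the simple trend.
The exception is (D): adding an electron to As's half-filled 4p³ is unfavourable, so Ge (4p²) has the more exothermic EA.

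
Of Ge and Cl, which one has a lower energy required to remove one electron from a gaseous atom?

Ge

Cl is in period 3, group 17; Ge is in period 4, group 14.
Across a period the outer electron is held more tightly (higher IE₁); down a group it sits in a higher shell, more shielded, and comes off more easily.
These span different periods and groups, so the two trends combine.
Cl > Ge: both effects reinforce here, so Cl is clearly the higher of the two.
For reference (kJ/mol): Cl 1251, Ge 762.
So Ge has the lower energy required to remove one electron from a gaseous atom (Ge < Cl).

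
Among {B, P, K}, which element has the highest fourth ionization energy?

The fourth ionization energy removes an electron from the +3 ion. For each element: B³⁺ is the bare [He] core; P³⁺ still has 2 valence electrons; K³⁺ is already 2 electrons into the core.
Breaking into a closed-shell core is much more expensive than removing a leftover valence electron — K and B have the largest IE_4 here.
Approximate IE_4 values (kJ/mol): B 25026, P 4964, K 5877.
Putting it together, IE_4: P < K < B.

B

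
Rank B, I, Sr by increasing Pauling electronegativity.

Sr < B < I

B is in period 2, group 13; Sr is in period 5, group 2; I is in period 5, group 17.
Atoms toward the upper right of the periodic table pull bonding electrons most strongly.
Here both period and group differ, so the two effects have to be weighed against each other.
B > Sr: both effects reinforce here, so B is clearly the higher of the two.
I > B: the two effects oppose for this pair; the across-period effect wins (2.66 vs 2.04).
Approximate values (Pauling): B 2.04, Sr 0.95, I 2.66.
So from lowest to highest: Sr < B < I.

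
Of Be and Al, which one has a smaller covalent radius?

Be is in period 2, group 2; Al is in period 3, group 13.
Radius decreases left→right (rising Z_eff, same n) and increases top→bottom (higher n).
These span different periods and groups, so the two trends combine.
Al > Be: period and group pull opposite ways; the down-group shift dominates (126 vs 102 pm).
Approximate values (pm): Be 102, Al 126.
So Be has the smaller covalent radius (Be < Al).

Be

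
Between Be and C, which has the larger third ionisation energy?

Be

After 2 electrons have been removed, what remains? Be²⁺ is the bare [He] core; C²⁺ still has 2 valence electrons.
Pulling an electron out of a noble-gas core costs far more than removing a remaining valence electron, so Be sits at the high end of IE_3.
The numbers (kJ/mol): Be 14849, C 4620.
Putting it together, IE_3: C < Be.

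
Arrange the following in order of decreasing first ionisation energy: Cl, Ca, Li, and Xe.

Removing the outermost electron gets harder across a period and easier down a group.
These span different periods and groups, so the two trends combine.
Ca > Li: the two effects oppose for this pair; the across-period effect wins (590 vs 520 kJ/mol).
Xe > Ca: the two effects oppose for this pair; the across-period effect wins (1170 vs 590 kJ/mol).
Cl > Xe: the two effects oppose for this pair; the down-group effect wins (1251 vs 1170 kJ/mol).
For reference (kJ/mol): Li 520, Cl 1251, Ca 590, Xe 1170.
So from highest to lowest: Cl > Xe > Ca > Li.

Cl > Xe > Ca > Li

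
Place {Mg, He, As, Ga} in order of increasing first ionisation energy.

He is in period 1, group 18; Mg is in period 3, group 2; Ga is in period 4, group 13; As is in period 4, group 15.
Across a period the outer electron is held more tightly (higher IE₁); down a group it sits in a higher shell, more shielded, and comes off more easily.
These span different periods and groups, so the two trends combine.
Mg > Ga: period and group pull opposite ways; the down-group shift dominates (738 vs 579 kJ/mol).
As > Mg: period and group pull opposite ways; the across-period shift dominates (947 vs 738 kJ/mol).
He > As: relative to As, both the across-period and down-group shifts push He's first ionization energy up.
Approximate values (kJ/mol): He 2372, Mg 738, Ga 579, As 947.
So from lowest to highest: Ga < Mg < As < He.

Ga < Mg < As < He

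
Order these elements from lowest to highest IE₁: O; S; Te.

Te, S, O

O is in period 2, group 16; S is in period 3, group 16; Te is in period 5, group 16.
Removing the outermost electron gets harder across a period and easier down a group.
All are in group 16, so first ionization energy increases up the group.
So from lowest to highest: Te < S < O.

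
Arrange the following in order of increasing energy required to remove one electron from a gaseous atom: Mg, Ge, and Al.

Mg is in period 3, group 2; Al is in period 3, group 13; Ge is in period 4, group 14.
First ionization energy rises across a period (greater Z_eff holds electrons more tightly) and falls down a group (valence electrons are farther from the nucleus).
Here both period and group differ, so the two effects have to be weighed against each other.
Mg > Al: this pair runs against the simple trend — see the exception note.
Ge > Mg: period and group pull opposite ways; the across-period shift dominates (762 vs 738 kJ/mol).
Note the exception: Mg has a higher first ionization energy than Al, contrary to the simple trend — Al's single 3p electron is easier to remove than one from Mg's filled 3s².
Tabulated first ionization energy (kJ/mol): Mg 738, Al 578, Ge 762.
So from lowest to highest: Al < Mg < Ge.

Al < Mg < Ge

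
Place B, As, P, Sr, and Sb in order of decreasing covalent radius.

Atomic radius shrinks across a period as nuclear charge pulls the same shell inward, and grows down a group as new shells are added.
Here both period and group differ, so the two effects have to be weighed against each other.
P > B: the two effects oppose for this pair; the down-group effect wins (111 vs 85 pm).
As > P: they share group 15; the group trend gives As the larger value.
Sb > As: they share group 15; the group trend gives Sb the larger value.
Sr > Sb: Sr lies to the left of Sb in period 5, so the across-period effect alone puts Sr larger.
Approximate values (pm): B 85, P 111, As 121, Sr 185, Sb 140.
So from largest to smallest: Sr > Sb > As > P > B.

Sr, Sb, As, P, B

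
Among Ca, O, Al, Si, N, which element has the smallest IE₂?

Ca

Consider each +1 ion: Ca⁺ still has 1 valence electron; O⁺ still has 5 valence electrons; Al⁺ still has 2 valence electrons; Si⁺ still has 3 valence electrons; N⁺ still has 4 valence electrons.
All are still removing valence electrons, so compare the +1 ions as you would atoms: IE_2 generally rises across a period (higher Z_eff) and falls down a group (larger shell), subject to the usual subshell exceptions.
Valence configurations: Ca⁺ [Ar]4s¹, O⁺ [He]2s²2p³, Al⁺ [Ne]3s², Si⁺ [Ne]3s²3p¹, N⁺ [He]2s²2p².
Si⁺ loses a lone 3p electron whereas Al⁺ must break into a filled 3s² pair, so IE_2(Al) > IE_2(Si) even though Si has the higher nuclear charge.
Tabulated IE_2 (kJ/mol): Ca 1145, O 3388, Al 1817, Si 1577, N 2856.
Hence IE_2: Ca < Si < Al < N < O.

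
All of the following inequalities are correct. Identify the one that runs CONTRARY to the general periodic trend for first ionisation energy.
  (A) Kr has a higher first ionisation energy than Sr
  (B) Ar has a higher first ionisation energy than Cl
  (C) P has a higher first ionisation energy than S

(C)

The general trend: first ionisation energy increases across a period and decreases down a group.
(A) Kr (period 4, group 18) vs Sr (period 5, group 2): the stated order agrees with the simple trend.
(B) Ar (period 3, group 18) vs Cl (period 3, group 17): the stated order agrees with the simple trend.
(C) P (period 3, group 15) vs S (period 3, group 16): the stated order contradicts the simple trend.
The exception is (C): S (3p⁴) ionizes more easily than half-filled P (3p³) because the paired 3p electron in S is pushed out by e⁻–e⁻ repulsion.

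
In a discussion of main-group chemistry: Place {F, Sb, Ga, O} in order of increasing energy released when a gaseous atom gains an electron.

O is in period 2, group 16; F is in period 2, group 17; Ga is in period 4, group 13; Sb is in period 5, group 15.
Atoms with high Z_eff and room in the valence shell (especially the halogens) have the most exothermic electron affinities.
These span different periods and groups, so the two trends combine.
Sb > Ga: period and group pull opposite ways; the across-period shift dominates (103 vs 29 kJ/mol).
O > Sb: both effects reinforce here, so O is clearly the higher of the two.
F > O: F lies to the right of O in period 2, so the across-period effect alone puts F higher.
Approximate values (kJ/mol): O 141, F 328, Ga 29, Sb 103.
So from lowest to highest: Ga < Sb < O < F.

Ga, Sb, O, F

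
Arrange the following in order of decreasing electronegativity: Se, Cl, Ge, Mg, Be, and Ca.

Be is in period 2, group 2; Mg is in period 3, group 2; Cl is in period 3, group 17; Ca is in period 4, group 2; Ge is in period 4, group 14; Se is in period 4, group 16.
Smaller atoms with higher effective nuclear charge are more electronegative.
These span different periods and groups, so the two trends combine.
Mg > Ca: Mg sits above Ca in group 2, so the down-group effect alone puts Mg higher.
Be > Mg: they share group 2; the group trend gives Be the larger value.
Ge > Be: the two effects oppose for this pair; the across-period effect wins (2.01 vs 1.57).
Se > Ge: both are in period 4; the period trend gives Se the larger value.
Cl > Se: both effects reinforce here, so Cl is clearly the higher of the two.
Tabulated electronegativity (Pauling): Be 1.57, Mg 1.31, Cl 3.16, Ca 1.00, Ge 2.01, Se 2.55.
So from highest to lowest: Cl > Se > Ge > Be > Mg > Ca.

Cl > Se > Ge > Be > Mg > Ca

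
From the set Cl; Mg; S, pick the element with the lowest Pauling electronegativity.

Mg is in period 3, group 2; S is in period 3, group 16; Cl is in period 3, group 17.
EN rises left→right (higher Z_eff, smaller atoms) and falls top→bottom (larger, more shielded atoms).
All lie in period 3, so electronegativity increases left to right.
The lowest Pauling electronegativity among these belongs to Mg.

Mg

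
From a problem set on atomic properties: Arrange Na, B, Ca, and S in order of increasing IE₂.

The second ionization energy removes an electron from the +1 ion. For each element: Na⁺ is the bare [Ne] core; B⁺ still has 2 valence electrons; Ca⁺ still has 1 valence electron; S⁺ still has 5 valence electrons.
Pulling an electron out of a noble-gas core costs far more than removing a remaining valence electron, so Na sits at the high end of IE_2.
Valence configurations: B⁺ [He]2s², Ca⁺ [Ar]4s¹, S⁺ [Ne]3s²3p³.
The numbers (kJ/mol): Na 4562, B 2427, Ca 1145, S 2252.
Hence IE_2: Ca < S < B < Na.

Ca < S < B < Na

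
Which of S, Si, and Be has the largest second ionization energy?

After 1 electron has been removed, what remains? S⁺ still has 5 valence electrons; Si⁺ still has 3 valence electrons; Be⁺ still has 1 valence electron.
All are still removing valence electrons, so compare the +1 ions as you would atoms: IE_2 generally rises across a period (higher Z_eff) and falls down a group (larger shell), subject to the usual subshell exceptions.
Valence configurations: S⁺ [Ne]3s²3p³, Si⁺ [Ne]3s²3p¹, Be⁺ [He]2s¹.
Tabulated IE_2 (kJ/mol): S 2252, Si 1577, Be 1757.
So the second ionization energies run Si < Be < S.

S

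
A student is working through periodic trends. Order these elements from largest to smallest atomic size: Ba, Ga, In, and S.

Ba > In > Ga > S

S is in period 3, group 16; Ga is in period 4, group 13; In is in period 5, group 13; Ba is in period 6, group 2.
Atomic radius shrinks across a period as nuclear charge pulls the same shell inward, and grows down a group as new shells are added.
These span different periods and groups, so the two trends combine.
Ga > S: both effects reinforce here, so Ga is clearly the larger of the two.
In > Ga: In sits below Ga in group 13, so the down-group effect alone puts In larger.
Ba > In: relative to In, both the across-period and down-group shifts push Ba's atomic radius up.
Approximate values (pm): S 103, Ga 124, In 142, Ba 196.
So from largest to smallest: Ba > In > Ga > S.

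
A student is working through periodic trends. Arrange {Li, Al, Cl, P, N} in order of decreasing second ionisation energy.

Li, N, Cl, P, Al

The second ionization energy removes an electron from the +1 ion. For each element: Li⁺ is the bare [He] core; Al⁺ still has 2 valence electrons; Cl⁺ still has 6 valence electrons; P⁺ still has 4 valence electrons; N⁺ still has 4 valence electrons.
Core electrons are held far more tightly than valence electrons, so Li tops the IE_2 order.
Valence configurations: Al⁺ [Ne]3s², Cl⁺ [Ne]3s²3p⁴, P⁺ [Ne]3s²3p², N⁺ [He]2s²2p².
The numbers (kJ/mol): Li 7298, Al 1817, Cl 2298, P 1907, N 2856.
Putting it together, IE_2: Al < P < Cl < N < Li.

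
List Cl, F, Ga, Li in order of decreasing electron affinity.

Cl, F, Li, Ga

Li is in period 2, group 1; F is in period 2, group 17; Cl is in period 3, group 17; Ga is in period 4, group 13.
Electron affinity generally becomes more exothermic across a period toward the halogens and less exothermic down a group.
Here both period and group differ, so the two effects have to be weighed against each other.
Li > Ga: period and group pull opposite ways; the down-group shift dominates (60 vs 29 kJ/mol).
F > Li: F lies to the right of Li in period 2, so the across-period effect alone puts F higher.
Cl > F: this pair runs against the simple trend — see the exception note.
Note the exception: Cl has a higher electron affinity than F, contrary to the simple trend — F's small 2p subshell makes the incoming electron feel strong e⁻–e⁻ repulsion, so Cl actually releases more energy on gaining an electron.
Approximate values (kJ/mol): Li 60, F 328, Cl 349, Ga 29.
So from highest to lowest: Cl > F > Li > Ga.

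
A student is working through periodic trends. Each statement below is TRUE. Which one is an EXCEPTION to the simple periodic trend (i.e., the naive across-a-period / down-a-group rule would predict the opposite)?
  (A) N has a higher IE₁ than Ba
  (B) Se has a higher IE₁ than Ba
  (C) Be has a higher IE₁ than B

The general trend: IE₁ increases across a period and decreases down a group.
(A) N (period 2, group 15) vs Ba (period 6, group 2): the stated order agrees with the simple trend.
(B) Se (period 4, group 16) vs Ba (period 6, group 2): the stated order agrees with the simple trend.
(C) Be (period 2, group 2) vs B (period 2, group 13): the stated order contradicts the simple trend.
The exception is (C): removing B's lone 2p electron is easier than breaking Be's filled 2s².

(C)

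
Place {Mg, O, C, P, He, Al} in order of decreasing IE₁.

He > O > C > P > Mg > Al

He is in period 1, group 18; C is in period 2, group 14; O is in period 2, group 16; Mg is in period 3, group 2; Al is in period 3, group 13; P is in period 3, group 15.
Removing the outermost electron gets harder across a period and easier down a group.
Here both period and group differ, so the two effects have to be weighed against each other.
Mg > Al: this pair runs against the simple trend — see the exception note.
P > Mg: P lies to the right of Mg in period 3, so the across-period effect alone puts P higher.
C > P: period and group pull opposite ways; the down-group shift dominates (1086 vs 1012 kJ/mol).
O > C: O lies to the right of C in period 2, so the across-period effect alone puts O higher.
He > O: relative to O, both the across-period and down-group shifts push He's first ionization energy up.
Note the exception: Mg has a higher first ionization energy than Al, contrary to the simple trend — Al's single 3p electron is easier to remove than one from Mg's filled 3s².
Tabulated first ionization energy (kJ/mol): He 2372, C 1086, O 1314, Mg 738, Al 578, P 1012.
So from highest to lowest: He > O > C > P > Mg > Al.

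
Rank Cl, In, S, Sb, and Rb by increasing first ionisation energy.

Rb, In, Sb, S, Cl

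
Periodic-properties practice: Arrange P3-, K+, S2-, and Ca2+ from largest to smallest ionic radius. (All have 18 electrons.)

All of these have 18 electrons, so size is governed by nuclear charge alone: the more protons, the stronger the pull on the same electron cloud, and the smaller the ion.
Nuclear charges: Ca2+ (Z=20), K+ (Z=19), S2- (Z=16), P3- (Z=15).
Largest to smallest: P3- > S2- > K+ > Ca2+.

P3-, S2-, K+, Ca2+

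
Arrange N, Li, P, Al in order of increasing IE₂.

IE_2 is the cost of taking one more electron from the +1 cation: N⁺ still has 4 valence electrons; Li⁺ is the bare [He] core; P⁺ still has 4 valence electrons; Al⁺ still has 2 valence electrons.
Pulling an electron out of a noble-gas core costs far more than removing a remaining valence electron, so Li sits at the high end of IE_2.
Valence configurations: N⁺ [He]2s²2p², P⁺ [Ne]3s²3p², Al⁺ [Ne]3s².
Approximate IE_2 values (kJ/mol): N 2856, Li 7298, P 1907, Al 1817.
Hence IE_2: Al < P < N < Li.

Al < P < N < Li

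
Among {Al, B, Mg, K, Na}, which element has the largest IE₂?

Consider each +1 ion: Al⁺ still has 2 valence electrons; B⁺ still has 2 valence electrons; Mg⁺ still has 1 valence electron; K⁺ is the bare [Ar] core; Na⁺ is the bare [Ne] core.
Breaking into a closed-shell core is much more expensive than removing a leftover valence electron — K and Na have the largest IE_2 here.
Valence configurations: Al⁺ [Ne]3s², B⁺ [He]2s², Mg⁺ [Ne]3s¹.
Tabulated IE_2 (kJ/mol): Al 1817, B 2427, Mg 1451, K 3052, Na 4562.
Hence IE_2: Mg < Al < B < K < Na.

Na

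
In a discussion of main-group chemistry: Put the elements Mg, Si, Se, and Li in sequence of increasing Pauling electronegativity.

Li, Mg, Si, Se

Li is in period 2, group 1; Mg is in period 3, group 2; Si is in period 3, group 14; Se is in period 4, group 16.
Atoms toward the upper right of the periodic table pull bonding electrons most strongly.
Here both period and group differ, so the two effects have to be weighed against each other.
Mg > Li: period and group pull opposite ways; the across-period shift dominates (1.31 vs 0.98).
Si > Mg: both are in period 3; the period trend gives Si the larger value.
Se > Si: period and group pull opposite ways; the across-period shift dominates (2.55 vs 1.90).
Tabulated electronegativity (Pauling): Li 0.98, Mg 1.31, Si 1.90, Se 2.55.
So from lowest to highest: Li < Mg < Si < Se.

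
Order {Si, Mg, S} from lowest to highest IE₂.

Mg, Si, S

IE_2 is the cost of taking one more electron from the +1 cation: Si⁺ still has 3 valence electrons; Mg⁺ still has 1 valence electron; S⁺ still has 5 valence electrons.
All are still removing valence electrons, so compare the +1 ions as you would atoms: IE_2 generally rises across a period (higher Z_eff) and falls down a group (larger shell), subject to the usual subshell exceptions.
Valence configurations: Si⁺ [Ne]3s²3p¹, Mg⁺ [Ne]3s¹, S⁺ [Ne]3s²3p³.
Approximate IE_2 values (kJ/mol): Si 1577, Mg 1451, S 2252.
So the second ionization energies run Mg < Si < S.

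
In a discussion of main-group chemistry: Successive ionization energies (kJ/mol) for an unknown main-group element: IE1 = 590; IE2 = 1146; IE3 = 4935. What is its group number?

Group 2

Look for the largest jump between consecutive ionization energies: IE3/IE2 ≈ 4.3, far larger than any earlier ratio.
That jump marks the point where a core electron is being removed. So the atom has 2 valence electrons.
A main-group element with 2 valence electrons is in group 2.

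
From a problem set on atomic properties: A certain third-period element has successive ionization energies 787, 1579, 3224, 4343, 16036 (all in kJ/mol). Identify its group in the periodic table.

Look for the largest jump between consecutive ionization energies: IE5/IE4 ≈ 3.7, far larger than any earlier ratio.
That jump marks the point where a core electron is being removed. So the atom has 4 valence electrons.
A main-group element with 4 valence electrons is in group 14.

Group 14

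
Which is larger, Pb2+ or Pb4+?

Pb2+

Both ions have Z = 82 protons, but Pb4+ has lost more electrons, so its remaining electrons feel a larger effective nuclear charge per electron and are pulled in more tightly.
Higher positive charge → smaller ion, so Pb2+ > Pb4+.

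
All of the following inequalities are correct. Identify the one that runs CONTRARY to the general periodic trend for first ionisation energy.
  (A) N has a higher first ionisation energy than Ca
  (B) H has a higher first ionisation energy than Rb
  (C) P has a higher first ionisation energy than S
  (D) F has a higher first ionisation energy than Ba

(C)

The general trend: first ionisation energy increases across a period and decreases down a group.
(A) N (period 2, group 15) vs Ca (period 4, group 2): the stated order agrees with the simple trend.
(B) H (period 1, group 1) vs Rb (period 5, group 1): the stated order agrees with the simple trend.
(C) P (period 3, group 15) vs S (period 3, group 16): the stated order contradicts the simple trend.
(D) F (period 2, group 17) vs Ba (period 6, group 2): the stated order agrees with the simple trend.
The exception is (C): S (3p⁴) ionizes more easily than half-filled P (3p³) because the paired 3p electron in S is pushed out by e⁻–e⁻ repulsion.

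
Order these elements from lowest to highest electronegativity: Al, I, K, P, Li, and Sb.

K < Li < Al < Sb < P < I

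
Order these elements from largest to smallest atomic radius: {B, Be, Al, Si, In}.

In > Al > Si > Be > B

Be is in period 2, group 2; B is in period 2, group 13; Al is in period 3, group 13; Si is in period 3, group 14; In is in period 5, group 13.
Atomic radius shrinks across a period as nuclear charge pulls the same shell inward, and grows down a group as new shells are added.
Here both period and group differ, so the two effects have to be weighed against each other.
Be > B: both are in period 2; the period trend gives Be the larger value.
Si > Be: the two effects oppose for this pair; the down-group effect wins (116 vs 102 pm).
Al > Si: Al lies to the left of Si in period 3, so the across-period effect alone puts Al larger.
In > Al: In sits below Al in group 13, so the down-group effect alone puts In larger.
Approximate values (pm): Be 102, B 85, Al 126, Si 116, In 142.
So from largest to smallest: In > Al > Si > Be > B.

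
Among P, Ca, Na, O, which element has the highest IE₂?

Na

Consider each +1 ion: P⁺ still has 4 valence electrons; Ca⁺ still has 1 valence electron; Na⁺ is the bare [Ne] core; O⁺ still has 5 valence electrons.
Pulling an electron out of a noble-gas core costs far more than removing a remaining valence electron, so Na sits at the high end of IE_2.
Valence configurations: P⁺ [Ne]3s²3p², Ca⁺ [Ar]4s¹, O⁺ [He]2s²2p³.
Tabulated IE_2 (kJ/mol): P 1907, Ca 1145, Na 4562, O 3388.
So the second ionization energies run Ca < P < O < Na.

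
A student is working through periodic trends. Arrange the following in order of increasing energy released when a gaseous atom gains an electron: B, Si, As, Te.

B < As < Si < Te

Electron affinity generally becomes more exothermic across a period toward the halogens and less exothermic down a group.
These sit on a diagonal, where the across-period and down-group effects partly cancel.
As > B: period and group pull opposite ways; the across-period shift dominates (78 vs 27 kJ/mol).
Si > As: period and group pull opposite ways; the down-group shift dominates (134 vs 78 kJ/mol).
Te > Si: period and group pull opposite ways; the across-period shift dominates (190 vs 134 kJ/mol).
Approximate values (kJ/mol): B 27, Si 134, As 78, Te 190.
So from lowest to highest: B < As < Si < Te.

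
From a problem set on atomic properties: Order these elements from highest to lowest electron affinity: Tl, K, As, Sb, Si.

Si, Sb, As, K, Tl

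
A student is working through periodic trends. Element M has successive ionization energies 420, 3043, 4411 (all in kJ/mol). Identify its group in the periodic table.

Group 1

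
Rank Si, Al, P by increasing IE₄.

Si, P, Al

After 3 electrons have been removed, what remains? Si³⁺ still has 1 valence electron; Al³⁺ is the bare [Ne] core; P³⁺ still has 2 valence electrons.
Breaking into a closed-shell core is much more expensive than removing a leftover valence electron — Al has the largest IE_4 here.
Valence configurations: Si³⁺ [Ne]3s¹, P³⁺ [Ne]3s².
The numbers (kJ/mol): Si 4356, Al 11577, P 4964.
Putting it together, IE_4: Si < P < Al.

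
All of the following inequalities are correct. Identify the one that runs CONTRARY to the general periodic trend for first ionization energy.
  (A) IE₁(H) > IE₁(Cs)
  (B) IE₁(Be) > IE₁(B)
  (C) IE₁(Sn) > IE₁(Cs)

The general trend: first ionization energy increases across a period and decreases down a group.
(A) H (period 1, group 1) vs Cs (period 6, group 1): the stated order agrees with the simple trend.
(B) Be (period 2, group 2) vs B (period 2, group 13): the stated order contradicts the simple trend.
(C) Sn (period 5, group 14) vs Cs (period 6, group 1): the stated order agrees with the simple trend.
The exception is (B): removing B's lone 2p electron is easier than breaking Be's filled 2s².

(B)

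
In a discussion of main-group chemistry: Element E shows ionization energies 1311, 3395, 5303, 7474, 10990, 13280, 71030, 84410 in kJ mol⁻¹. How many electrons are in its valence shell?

6

Look for the largest jump between consecutive ionization energies: IE7/IE6 ≈ 5.3, far larger than any earlier ratio.
That jump marks the point where a core electron is being removed. So the atom has 6 valence electrons.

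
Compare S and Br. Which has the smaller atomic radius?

S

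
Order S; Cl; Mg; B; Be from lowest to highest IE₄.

The fourth ionization energy removes an electron from the +3 ion. For each element: S³⁺ still has 3 valence electrons; Cl³⁺ still has 4 valence electrons; Mg³⁺ is already 1 electron into the core; B³⁺ is the bare [He] core; Be³⁺ is already 1 electron into the core.
Breaking into a closed-shell core is much more expensive than removing a leftover valence electron — Mg, Be and B have the largest IE_4 here.
Valence configurations: S³⁺ [Ne]3s²3p¹, Cl³⁺ [Ne]3s²3p².
Tabulated IE_4 (kJ/mol): S 4556, Cl 5159, Mg 10543, B 25026, Be 21007.
Hence IE_4: S < Cl < Mg < Be < B.

S < Cl < Mg < Be < B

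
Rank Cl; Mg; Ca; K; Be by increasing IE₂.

Ca < Mg < Be < Cl < K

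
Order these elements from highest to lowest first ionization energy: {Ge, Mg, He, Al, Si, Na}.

He, Si, Ge, Mg, Al, Na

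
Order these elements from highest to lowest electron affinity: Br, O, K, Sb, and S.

Br > S > O > Sb > K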